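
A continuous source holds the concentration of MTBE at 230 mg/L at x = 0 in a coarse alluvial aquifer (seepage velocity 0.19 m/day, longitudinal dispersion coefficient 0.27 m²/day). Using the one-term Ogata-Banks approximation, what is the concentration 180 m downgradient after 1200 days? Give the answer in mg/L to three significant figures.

223 mg/L

For a continuous step input, C/C₀ ≈ ½·erfc((x−vt)/(2√(Dt))).
vt = 0.19 × 1200 = 228 m and 2√(Dt) = 2√(0.27 × 1200) = 36.00 m.
Argument (x−vt)/(2√(Dt)) = (180 − 228)/36.00 = -1.333; ½·erfc(-1.333) = 0.9703.
C = 230 × 0.9703 = 223 mg/L.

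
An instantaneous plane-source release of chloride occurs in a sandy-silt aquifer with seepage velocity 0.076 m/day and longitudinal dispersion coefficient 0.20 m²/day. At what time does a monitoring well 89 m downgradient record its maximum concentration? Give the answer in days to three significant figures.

1140 days

For the 1D instantaneous-source solution, setting ∂C/∂t = 0 at fixed x gives v²t² + 2Dt − x² = 0, so t = (√(D² + v²x²) − D)/v².
√(D² + v²x²) = √(0.20² + 0.076² × 89²) = 6.767; v² = 0.005776.
t = (6.767 − 0.20)/0.005776 = 1140 days (vs. the pure-advection estimate x/v = 1170 d).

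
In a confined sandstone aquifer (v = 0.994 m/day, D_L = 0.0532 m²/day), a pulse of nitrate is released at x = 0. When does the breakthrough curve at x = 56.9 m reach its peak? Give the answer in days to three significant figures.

For the 1D instantaneous-source solution, setting ∂C/∂t = 0 at fixed x gives v²t² + 2Dt − x² = 0, so t = (√(D² + v²x²) − D)/v².
√(D² + v²x²) = √(0.0532² + 0.994² × 56.9²) = 56.56; v² = 0.988036.
t = (56.56 − 0.0532)/0.988036 = 57.2 days (vs. the pure-advection estimate x/v = 57.2 d).

57.2 days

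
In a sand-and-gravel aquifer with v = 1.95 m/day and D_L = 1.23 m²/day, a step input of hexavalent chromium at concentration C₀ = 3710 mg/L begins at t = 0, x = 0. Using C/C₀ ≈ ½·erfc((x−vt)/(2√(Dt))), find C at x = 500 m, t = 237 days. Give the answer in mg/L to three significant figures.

217 mg/L

For a continuous step input, C/C₀ ≈ ½·erfc((x−vt)/(2√(Dt))).
vt = 1.95 × 237 = 462.15 m and 2√(Dt) = 2√(1.23 × 237) = 34.15 m.
Argument (x−vt)/(2√(Dt)) = (500 − 462.15)/34.15 = 1.108; ½·erfc(1.108) = 0.05856.
C = 3710 × 0.05856 = 217 mg/L.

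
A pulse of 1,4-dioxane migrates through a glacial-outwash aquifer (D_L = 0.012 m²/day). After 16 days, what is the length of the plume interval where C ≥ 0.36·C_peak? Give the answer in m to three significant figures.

1.77 m

The plume is Gaussian with σ = √(2Dt) = √(2 × 0.012 × 16) = 0.6197 m.
C/C_peak = exp(−Δx²/(2σ²)) = 0.36 ⇒ Δx = σ·√(−2 ln 0.36) = 0.6197 × 1.429 = 0.8856 m.
Width = 2Δx = 1.77 m.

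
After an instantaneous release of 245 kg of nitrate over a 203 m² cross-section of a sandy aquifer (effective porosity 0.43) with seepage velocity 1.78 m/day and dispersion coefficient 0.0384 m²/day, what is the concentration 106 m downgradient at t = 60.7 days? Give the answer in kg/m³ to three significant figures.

For an instantaneous plane source, C(x,t) = M/(n_e·A·√(4πDt)) · exp(−(x−vt)²/(4Dt)), with n_e·A the pore (flow) area.
Plume center vt = 1.78 × 60.7 = 108.046 m, so the well at 106 m is 2.046 m upgradient of the peak.
√(4πDt) = 5.412 m, giving peak height M/(n_e·A·√(4πDt)) = 245/(0.43 × 203 × 5.412) = 0.5186 kg/m³.
(x−vt)²/(4Dt) = (-2.046)²/(4 × 0.0384 × 60.7) = 0.4490; exp(−0.4490) = 0.6383.
C = 0.5186 × 0.6383 = 0.331 kg/m³.

0.331 kg/m³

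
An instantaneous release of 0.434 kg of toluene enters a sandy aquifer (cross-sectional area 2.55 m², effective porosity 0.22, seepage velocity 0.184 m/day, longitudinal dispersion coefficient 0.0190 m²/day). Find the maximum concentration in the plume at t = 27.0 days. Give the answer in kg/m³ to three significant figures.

The peak of an instantaneous 1D plume sits at x = vt; there the Gaussian factor is 1 and C_max = M/(n_e·A·√(4πDt)), where n_e·A is the pore area the mass is dissolved in.
√(4πDt) = √(4π × 0.0190 × 27.0) = 2.539 m, so C_max = 0.434/(0.22 × 2.55 × 2.539) = 0.305 kg/m³.

0.305 kg/m³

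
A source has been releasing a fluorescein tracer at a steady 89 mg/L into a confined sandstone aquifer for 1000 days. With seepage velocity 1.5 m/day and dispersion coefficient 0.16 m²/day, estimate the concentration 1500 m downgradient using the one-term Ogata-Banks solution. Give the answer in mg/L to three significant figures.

44.5 mg/L

For a continuous step input, C/C₀ ≈ ½·erfc((x−vt)/(2√(Dt))).
vt = 1.5 × 1000 = 1500 m and 2√(Dt) = 2√(0.16 × 1000) = 25.30 m.
Argument (x−vt)/(2√(Dt)) = (1500 − 1500)/25.30 = 0; ½·erfc(0) = 0.5000.
C = 89 × 0.5000 = 44.5 mg/L.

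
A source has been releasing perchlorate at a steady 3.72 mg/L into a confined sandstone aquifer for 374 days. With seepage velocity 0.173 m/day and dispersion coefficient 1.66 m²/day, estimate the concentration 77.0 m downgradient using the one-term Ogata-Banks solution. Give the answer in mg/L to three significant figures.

For a continuous step input, C/C₀ ≈ ½·erfc((x−vt)/(2√(Dt))).
vt = 0.173 × 374 = 64.702 m and 2√(Dt) = 2√(1.66 × 374) = 49.83 m.
Argument (x−vt)/(2√(Dt)) = (77.0 − 64.702)/49.83 = 0.2468; ½·erfc(0.2468) = 0.3635.
C = 3.72 × 0.3635 = 1.35 mg/L.

1.35 mg/L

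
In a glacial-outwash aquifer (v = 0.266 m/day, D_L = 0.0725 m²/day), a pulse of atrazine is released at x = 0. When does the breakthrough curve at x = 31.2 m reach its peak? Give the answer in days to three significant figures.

116 days

For the 1D instantaneous-source solution, setting ∂C/∂t = 0 at fixed x gives v²t² + 2Dt − x² = 0, so t = (√(D² + v²x²) − D)/v².
√(D² + v²x²) = √(0.0725² + 0.266² × 31.2²) = 8.300; v² = 0.070756.
t = (8.300 − 0.0725)/0.070756 = 116 days (vs. the pure-advection estimate x/v = 117 d).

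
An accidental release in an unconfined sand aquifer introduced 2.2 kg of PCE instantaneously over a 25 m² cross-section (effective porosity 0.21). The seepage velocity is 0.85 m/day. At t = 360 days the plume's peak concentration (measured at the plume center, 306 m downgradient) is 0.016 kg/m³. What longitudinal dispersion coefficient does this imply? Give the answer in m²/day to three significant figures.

0.152 m²/day

At the plume center C_max = M/(n_e·A·√(4πDt)), so D = M²/(4πt·(n_e·A·C_max)²).
n_e·A·C_max = 0.21 × 25 × 0.016 = 0.08400 kg/m.
D = 2.2²/(4π × 360 × 0.08400²) = 0.152 m²/day.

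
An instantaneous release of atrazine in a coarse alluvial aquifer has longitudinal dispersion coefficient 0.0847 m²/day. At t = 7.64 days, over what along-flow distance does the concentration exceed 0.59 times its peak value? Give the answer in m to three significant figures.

The plume is Gaussian with σ = √(2Dt) = √(2 × 0.0847 × 7.64) = 1.138 m.
C/C_peak = exp(−Δx²/(2σ²)) = 0.59 ⇒ Δx = σ·√(−2 ln 0.59) = 1.138 × 1.027 = 1.169 m.
Width = 2Δx = 2.34 m.

2.34 m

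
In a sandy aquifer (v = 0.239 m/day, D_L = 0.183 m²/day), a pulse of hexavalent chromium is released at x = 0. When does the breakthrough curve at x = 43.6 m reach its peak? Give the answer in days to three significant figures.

For the 1D instantaneous-source solution, setting ∂C/∂t = 0 at fixed x gives v²t² + 2Dt − x² = 0, so t = (√(D² + v²x²) − D)/v².
√(D² + v²x²) = √(0.183² + 0.239² × 43.6²) = 10.42; v² = 0.057121.
t = (10.42 − 0.183)/0.057121 = 179 days (vs. the pure-advection estimate x/v = 182 d).

179 days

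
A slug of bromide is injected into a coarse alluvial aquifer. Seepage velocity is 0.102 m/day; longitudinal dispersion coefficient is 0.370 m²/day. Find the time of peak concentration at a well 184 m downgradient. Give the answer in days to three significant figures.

For the 1D instantaneous-source solution, setting ∂C/∂t = 0 at fixed x gives v²t² + 2Dt − x² = 0, so t = (√(D² + v²x²) − D)/v².
√(D² + v²x²) = √(0.370² + 0.102² × 184²) = 18.77; v² = 0.010404.
t = (18.77 − 0.370)/0.010404 = 1770 days (vs. the pure-advection estimate x/v = 1800 d).

1770 days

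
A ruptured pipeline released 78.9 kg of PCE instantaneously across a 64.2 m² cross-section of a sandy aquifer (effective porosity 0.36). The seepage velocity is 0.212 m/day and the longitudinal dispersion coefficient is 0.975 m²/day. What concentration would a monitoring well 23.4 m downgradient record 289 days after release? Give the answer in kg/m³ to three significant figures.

0.0161 kg/m³

For an instantaneous plane source, C(x,t) = M/(n_e·A·√(4πDt)) · exp(−(x−vt)²/(4Dt)), with n_e·A the pore (flow) area.
Plume center vt = 0.212 × 289 = 61.268 m, so the well at 23.4 m is 37.868 m upgradient of the peak.
√(4πDt) = 59.51 m, giving peak height M/(n_e·A·√(4πDt)) = 78.9/(0.36 × 64.2 × 59.51) = 0.05737 kg/m³.
(x−vt)²/(4Dt) = (-37.868)²/(4 × 0.975 × 289) = 1.272; exp(−1.272) = 0.2803.
C = 0.05737 × 0.2803 = 0.0161 kg/m³.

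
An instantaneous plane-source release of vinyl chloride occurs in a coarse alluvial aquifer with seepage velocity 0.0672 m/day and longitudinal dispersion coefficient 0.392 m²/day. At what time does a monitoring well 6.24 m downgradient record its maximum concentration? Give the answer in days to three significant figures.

For the 1D instantaneous-source solution, setting ∂C/∂t = 0 at fixed x gives v²t² + 2Dt − x² = 0, so t = (√(D² + v²x²) − D)/v².
√(D² + v²x²) = √(0.392² + 0.0672² × 6.24²) = 0.5740; v² = 0.00451584.
t = (0.5740 − 0.392)/0.00451584 = 40.3 days (vs. the pure-advection estimate x/v = 92.9 d).

40.3 days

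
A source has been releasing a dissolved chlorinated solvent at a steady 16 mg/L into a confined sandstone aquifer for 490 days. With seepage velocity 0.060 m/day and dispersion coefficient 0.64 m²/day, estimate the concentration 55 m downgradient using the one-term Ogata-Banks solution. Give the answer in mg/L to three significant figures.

2.45 mg/L

For a continuous step input, C/C₀ ≈ ½·erfc((x−vt)/(2√(Dt))).
vt = 0.060 × 490 = 29.4 m and 2√(Dt) = 2√(0.64 × 490) = 35.42 m.
Argument (x−vt)/(2√(Dt)) = (55 − 29.4)/35.42 = 0.7228; ½·erfc(0.7228) = 0.1533.
C = 16 × 0.1533 = 2.45 mg/L.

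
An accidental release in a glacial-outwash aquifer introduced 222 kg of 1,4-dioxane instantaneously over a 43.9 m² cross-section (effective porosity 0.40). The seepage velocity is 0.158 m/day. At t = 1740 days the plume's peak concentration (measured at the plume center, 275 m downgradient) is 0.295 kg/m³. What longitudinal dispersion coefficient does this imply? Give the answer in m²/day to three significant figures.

At the plume center C_max = M/(n_e·A·√(4πDt)), so D = M²/(4πt·(n_e·A·C_max)²).
n_e·A·C_max = 0.40 × 43.9 × 0.295 = 5.180 kg/m.
D = 222²/(4π × 1740 × 5.180²) = 0.0840 m²/day.

0.0840 m²/day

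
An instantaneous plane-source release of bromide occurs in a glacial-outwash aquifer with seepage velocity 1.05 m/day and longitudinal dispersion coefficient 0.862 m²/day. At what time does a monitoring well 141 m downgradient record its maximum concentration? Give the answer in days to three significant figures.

134 days

For the 1D instantaneous-source solution, setting ∂C/∂t = 0 at fixed x gives v²t² + 2Dt − x² = 0, so t = (√(D² + v²x²) − D)/v².
√(D² + v²x²) = √(0.862² + 1.05² × 141²) = 148.1; v² = 1.1025.
t = (148.1 − 0.862)/1.1025 = 134 days (vs. the pure-advection estimate x/v = 134 d).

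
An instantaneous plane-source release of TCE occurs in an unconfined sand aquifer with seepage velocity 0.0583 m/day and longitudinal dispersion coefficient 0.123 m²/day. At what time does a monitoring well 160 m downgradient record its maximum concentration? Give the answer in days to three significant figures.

For the 1D instantaneous-source solution, setting ∂C/∂t = 0 at fixed x gives v²t² + 2Dt − x² = 0, so t = (√(D² + v²x²) − D)/v².
√(D² + v²x²) = √(0.123² + 0.0583² × 160²) = 9.329; v² = 0.00339889.
t = (9.329 − 0.123)/0.00339889 = 2710 days (vs. the pure-advection estimate x/v = 2740 d).

2710 days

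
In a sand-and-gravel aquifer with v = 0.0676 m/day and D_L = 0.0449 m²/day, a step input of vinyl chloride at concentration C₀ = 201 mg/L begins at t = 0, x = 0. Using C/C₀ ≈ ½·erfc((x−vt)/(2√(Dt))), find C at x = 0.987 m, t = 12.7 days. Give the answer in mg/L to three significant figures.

90.9 mg/L

For a continuous step input, C/C₀ ≈ ½·erfc((x−vt)/(2√(Dt))).
vt = 0.0676 × 12.7 = 0.85852 m and 2√(Dt) = 2√(0.0449 × 12.7) = 1.510 m.
Argument (x−vt)/(2√(Dt)) = (0.987 − 0.85852)/1.510 = 0.08509; ½·erfc(0.08509) = 0.4521.
C = 201 × 0.4521 = 90.9 mg/L.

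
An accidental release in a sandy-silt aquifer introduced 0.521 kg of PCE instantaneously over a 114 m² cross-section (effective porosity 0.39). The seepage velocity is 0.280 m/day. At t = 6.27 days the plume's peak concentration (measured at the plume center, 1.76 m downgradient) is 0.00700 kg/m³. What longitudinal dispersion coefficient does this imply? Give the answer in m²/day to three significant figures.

0.0356 m²/day

At the plume center C_max = M/(n_e·A·√(4πDt)), so D = M²/(4πt·(n_e·A·C_max)²).
n_e·A·C_max = 0.39 × 114 × 0.00700 = 0.3112 kg/m.
D = 0.521²/(4π × 6.27 × 0.3112²) = 0.0356 m²/day.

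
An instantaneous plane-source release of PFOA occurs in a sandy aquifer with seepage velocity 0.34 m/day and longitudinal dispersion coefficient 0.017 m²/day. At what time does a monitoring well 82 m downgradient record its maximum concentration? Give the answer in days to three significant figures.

241 days

For the 1D instantaneous-source solution, setting ∂C/∂t = 0 at fixed x gives v²t² + 2Dt − x² = 0, so t = (√(D² + v²x²) − D)/v².
√(D² + v²x²) = √(0.017² + 0.34² × 82²) = 27.88; v² = 0.1156.
t = (27.88 − 0.017)/0.1156 = 241 days (vs. the pure-advection estimate x/v = 241 d).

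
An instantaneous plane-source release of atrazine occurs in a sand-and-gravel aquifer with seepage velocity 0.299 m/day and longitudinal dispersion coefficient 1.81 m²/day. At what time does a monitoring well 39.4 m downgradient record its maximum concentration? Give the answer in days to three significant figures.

113 days

For the 1D instantaneous-source solution, setting ∂C/∂t = 0 at fixed x gives v²t² + 2Dt − x² = 0, so t = (√(D² + v²x²) − D)/v².
√(D² + v²x²) = √(1.81² + 0.299² × 39.4²) = 11.92; v² = 0.089401.
t = (11.92 − 1.81)/0.089401 = 113 days (vs. the pure-advection estimate x/v = 132 d).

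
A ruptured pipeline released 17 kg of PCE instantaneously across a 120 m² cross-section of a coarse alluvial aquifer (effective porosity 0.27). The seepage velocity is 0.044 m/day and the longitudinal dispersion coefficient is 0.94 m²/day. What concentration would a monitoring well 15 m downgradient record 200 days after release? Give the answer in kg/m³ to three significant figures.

0.0103 kg/m³

For an instantaneous plane source, C(x,t) = M/(n_e·A·√(4πDt)) · exp(−(x−vt)²/(4Dt)), with n_e·A the pore (flow) area.
Plume center vt = 0.044 × 200 = 8.8 m, so the well at 15 m is 6.2 m downgradient of the peak.
√(4πDt) = 48.61 m, giving peak height M/(n_e·A·√(4πDt)) = 17/(0.27 × 120 × 48.61) = 0.01079 kg/m³.
(x−vt)²/(4Dt) = (6.2)²/(4 × 0.94 × 200) = 0.05112; exp(−0.05112) = 0.9502.
C = 0.01079 × 0.9502 = 0.0103 kg/m³.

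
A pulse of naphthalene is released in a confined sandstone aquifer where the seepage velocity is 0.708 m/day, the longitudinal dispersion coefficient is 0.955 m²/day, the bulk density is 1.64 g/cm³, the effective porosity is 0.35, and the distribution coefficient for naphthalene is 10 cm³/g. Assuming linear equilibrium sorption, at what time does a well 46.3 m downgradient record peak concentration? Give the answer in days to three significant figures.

3040 days

Retardation factor R = 1 + ρ_b·K_d/n = 1 + 1.64 × 10/0.35 = 47.86.
Sorption retards both mechanisms: v_R = v/R = 0.01479 m/day, D_R = D/R = 0.01995 m²/day.
Peak time from v_R²t² + 2D_R t − x² = 0: t = (√(D_R² + v_R²x²) − D_R)/v_R².
√(D_R² + v_R²x²) = √(0.01995² + 0.01479² × 46.3²) = 0.6851; v_R² = 0.0002187.
t = (0.6851 − 0.01995)/0.0002187 = 3040 days.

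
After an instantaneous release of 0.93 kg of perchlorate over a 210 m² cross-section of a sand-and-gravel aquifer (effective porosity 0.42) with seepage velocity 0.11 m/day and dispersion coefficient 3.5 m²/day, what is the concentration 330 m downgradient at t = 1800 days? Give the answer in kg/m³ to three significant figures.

1.88e-05 kg/m³

For an instantaneous plane source, C(x,t) = M/(n_e·A·√(4πDt)) · exp(−(x−vt)²/(4Dt)), with n_e·A the pore (flow) area.
Plume center vt = 0.11 × 1800 = 198 m, so the well at 330 m is 132 m downgradient of the peak.
√(4πDt) = 281.4 m, giving peak height M/(n_e·A·√(4πDt)) = 0.93/(0.42 × 210 × 281.4) = 3.747e-05 kg/m³.
(x−vt)²/(4Dt) = (132)²/(4 × 3.5 × 1800) = 0.6914; exp(−0.6914) = 0.5009.
C = 3.747e-05 × 0.5009 = 1.88e-05 kg/m³.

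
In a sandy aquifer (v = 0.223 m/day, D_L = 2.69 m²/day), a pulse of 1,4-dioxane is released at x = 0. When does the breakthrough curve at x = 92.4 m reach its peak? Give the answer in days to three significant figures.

364 days

For the 1D instantaneous-source solution, setting ∂C/∂t = 0 at fixed x gives v²t² + 2Dt − x² = 0, so t = (√(D² + v²x²) − D)/v².
√(D² + v²x²) = √(2.69² + 0.223² × 92.4²) = 20.78; v² = 0.049729.
t = (20.78 − 2.69)/0.049729 = 364 days (vs. the pure-advection estimate x/v = 414 d).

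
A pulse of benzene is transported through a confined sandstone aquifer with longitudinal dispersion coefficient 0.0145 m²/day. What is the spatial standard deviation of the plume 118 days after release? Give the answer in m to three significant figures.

1.85 m

Dispersive spreading gives a Gaussian with σ² = 2Dt; advection only shifts the center.
σ = √(2 × 0.0145 × 118) = 1.85 m.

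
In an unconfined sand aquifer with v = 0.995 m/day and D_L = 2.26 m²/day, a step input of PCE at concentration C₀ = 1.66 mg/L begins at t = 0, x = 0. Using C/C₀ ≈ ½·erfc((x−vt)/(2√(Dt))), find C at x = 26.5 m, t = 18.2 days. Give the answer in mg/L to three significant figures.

0.295 mg/L

For a continuous step input, C/C₀ ≈ ½·erfc((x−vt)/(2√(Dt))).
vt = 0.995 × 18.2 = 18.109 m and 2√(Dt) = 2√(2.26 × 18.2) = 12.83 m.
Argument (x−vt)/(2√(Dt)) = (26.5 − 18.109)/12.83 = 0.6540; ½·erfc(0.6540) = 0.1775.
C = 1.66 × 0.1775 = 0.295 mg/L.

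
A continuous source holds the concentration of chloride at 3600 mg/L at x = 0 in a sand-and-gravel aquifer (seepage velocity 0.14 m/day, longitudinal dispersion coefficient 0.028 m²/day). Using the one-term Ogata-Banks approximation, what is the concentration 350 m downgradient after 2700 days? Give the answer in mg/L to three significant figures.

For a continuous step input, C/C₀ ≈ ½·erfc((x−vt)/(2√(Dt))).
vt = 0.14 × 2700 = 378 m and 2√(Dt) = 2√(0.028 × 2700) = 17.39 m.
Argument (x−vt)/(2√(Dt)) = (350 − 378)/17.39 = -1.610; ½·erfc(-1.610) = 0.9886.
C = 3600 × 0.9886 = 3560 mg/L.

3560 mg/L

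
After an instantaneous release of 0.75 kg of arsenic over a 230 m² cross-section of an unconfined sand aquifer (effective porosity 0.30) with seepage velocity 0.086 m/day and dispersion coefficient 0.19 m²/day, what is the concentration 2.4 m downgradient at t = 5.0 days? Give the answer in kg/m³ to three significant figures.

0.00113 kg/m³

For an instantaneous plane source, C(x,t) = M/(n_e·A·√(4πDt)) · exp(−(x−vt)²/(4Dt)), with n_e·A the pore (flow) area.
Plume center vt = 0.086 × 5.0 = 0.43 m, so the well at 2.4 m is 1.97 m downgradient of the peak.
√(4πDt) = 3.455 m, giving peak height M/(n_e·A·√(4πDt)) = 0.75/(0.30 × 230 × 3.455) = 0.003146 kg/m³.
(x−vt)²/(4Dt) = (1.97)²/(4 × 0.19 × 5.0) = 1.021; exp(−1.021) = 0.3602.
C = 0.003146 × 0.3602 = 0.00113 kg/m³.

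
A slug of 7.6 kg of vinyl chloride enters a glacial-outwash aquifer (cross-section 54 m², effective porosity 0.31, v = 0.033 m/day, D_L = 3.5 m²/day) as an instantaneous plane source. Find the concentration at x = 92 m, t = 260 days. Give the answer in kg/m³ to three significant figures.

For an instantaneous plane source, C(x,t) = M/(n_e·A·√(4πDt)) · exp(−(x−vt)²/(4Dt)), with n_e·A the pore (flow) area.
Plume center vt = 0.033 × 260 = 8.58 m, so the well at 92 m is 83.42 m downgradient of the peak.
√(4πDt) = 106.9 m, giving peak height M/(n_e·A·√(4πDt)) = 7.6/(0.31 × 54 × 106.9) = 0.004247 kg/m³.
(x−vt)²/(4Dt) = (83.42)²/(4 × 3.5 × 260) = 1.912; exp(−1.912) = 0.1478.
C = 0.004247 × 0.1478 = 0.000628 kg/m³.

0.000628 kg/m³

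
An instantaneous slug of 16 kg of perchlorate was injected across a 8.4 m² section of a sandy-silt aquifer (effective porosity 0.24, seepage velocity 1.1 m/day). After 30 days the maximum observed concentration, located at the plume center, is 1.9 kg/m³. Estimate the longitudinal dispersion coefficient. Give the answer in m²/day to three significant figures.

0.0463 m²/day

At the plume center C_max = M/(n_e·A·√(4πDt)), so D = M²/(4πt·(n_e·A·C_max)²).
n_e·A·C_max = 0.24 × 8.4 × 1.9 = 3.830 kg/m.
D = 16²/(4π × 30 × 3.830²) = 0.0463 m²/day.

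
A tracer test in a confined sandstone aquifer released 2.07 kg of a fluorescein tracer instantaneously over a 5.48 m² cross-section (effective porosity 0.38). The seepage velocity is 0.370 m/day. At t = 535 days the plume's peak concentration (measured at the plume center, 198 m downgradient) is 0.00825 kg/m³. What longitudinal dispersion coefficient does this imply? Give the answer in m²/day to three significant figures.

At the plume center C_max = M/(n_e·A·√(4πDt)), so D = M²/(4πt·(n_e·A·C_max)²).
n_e·A·C_max = 0.38 × 5.48 × 0.00825 = 0.01718 kg/m.
D = 2.07²/(4π × 535 × 0.01718²) = 2.16 m²/day.

2.16 m²/day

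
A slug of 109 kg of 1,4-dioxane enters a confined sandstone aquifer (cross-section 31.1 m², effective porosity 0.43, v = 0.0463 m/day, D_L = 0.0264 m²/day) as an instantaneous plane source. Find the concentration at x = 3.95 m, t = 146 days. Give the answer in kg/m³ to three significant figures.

0.702 kg/m³

For an instantaneous plane source, C(x,t) = M/(n_e·A·√(4πDt)) · exp(−(x−vt)²/(4Dt)), with n_e·A the pore (flow) area.
Plume center vt = 0.0463 × 146 = 6.7598 m, so the well at 3.95 m is 2.8098 m upgradient of the peak.
√(4πDt) = 6.960 m, giving peak height M/(n_e·A·√(4πDt)) = 109/(0.43 × 31.1 × 6.960) = 1.171 kg/m³.
(x−vt)²/(4Dt) = (-2.8098)²/(4 × 0.0264 × 146) = 0.5121; exp(−0.5121) = 0.5992.
C = 1.171 × 0.5992 = 0.702 kg/m³.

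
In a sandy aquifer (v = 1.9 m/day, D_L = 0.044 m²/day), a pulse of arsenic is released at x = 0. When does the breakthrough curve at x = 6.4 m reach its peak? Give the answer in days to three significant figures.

3.36 days

For the 1D instantaneous-source solution, setting ∂C/∂t = 0 at fixed x gives v²t² + 2Dt − x² = 0, so t = (√(D² + v²x²) − D)/v².
√(D² + v²x²) = √(0.044² + 1.9² × 6.4²) = 12.16; v² = 3.61.
t = (12.16 − 0.044)/3.61 = 3.36 days (vs. the pure-advection estimate x/v = 3.37 d).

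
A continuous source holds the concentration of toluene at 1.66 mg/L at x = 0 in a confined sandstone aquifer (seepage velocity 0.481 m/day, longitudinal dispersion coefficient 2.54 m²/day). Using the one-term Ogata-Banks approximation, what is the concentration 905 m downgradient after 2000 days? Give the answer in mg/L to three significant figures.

For a continuous step input, C/C₀ ≈ ½·erfc((x−vt)/(2√(Dt))).
vt = 0.481 × 2000 = 962 m and 2√(Dt) = 2√(2.54 × 2000) = 142.5 m.
Argument (x−vt)/(2√(Dt)) = (905 − 962)/142.5 = -0.4000; ½·erfc(-0.4000) = 0.7142.
C = 1.66 × 0.7142 = 1.19 mg/L.

1.19 mg/L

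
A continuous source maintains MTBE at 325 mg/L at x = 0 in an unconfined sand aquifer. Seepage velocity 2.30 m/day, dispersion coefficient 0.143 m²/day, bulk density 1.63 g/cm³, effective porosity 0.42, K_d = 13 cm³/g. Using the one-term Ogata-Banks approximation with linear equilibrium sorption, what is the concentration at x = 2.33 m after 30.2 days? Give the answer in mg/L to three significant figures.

2.72 mg/L

Retardation factor R = 1 + ρ_b·K_d/n = 1 + 1.63 × 13/0.42 = 51.45.
Sorption retards both mechanisms: v_R = v/R = 0.04470 m/day, D_R = D/R = 0.002779 m²/day.
v_R·t = 0.04470 × 30.2 = 1.34994 m; 2√(D_R t) = 0.5794 m; argument = (2.33 − 1.34994)/0.5794 = 1.692.
C = C₀ × ½·erfc(1.692) = 325 × 0.008359 = 2.72 mg/L.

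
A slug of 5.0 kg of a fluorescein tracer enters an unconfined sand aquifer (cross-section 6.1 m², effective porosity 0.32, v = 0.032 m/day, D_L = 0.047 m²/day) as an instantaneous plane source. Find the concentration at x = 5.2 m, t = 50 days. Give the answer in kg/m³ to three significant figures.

0.119 kg/m³

For an instantaneous plane source, C(x,t) = M/(n_e·A·√(4πDt)) · exp(−(x−vt)²/(4Dt)), with n_e·A the pore (flow) area.
Plume center vt = 0.032 × 50 = 1.6 m, so the well at 5.2 m is 3.6 m downgradient of the peak.
√(4πDt) = 5.434 m, giving peak height M/(n_e·A·√(4πDt)) = 5.0/(0.32 × 6.1 × 5.434) = 0.4714 kg/m³.
(x−vt)²/(4Dt) = (3.6)²/(4 × 0.047 × 50) = 1.379; exp(−1.379) = 0.2518.
C = 0.4714 × 0.2518 = 0.119 kg/m³.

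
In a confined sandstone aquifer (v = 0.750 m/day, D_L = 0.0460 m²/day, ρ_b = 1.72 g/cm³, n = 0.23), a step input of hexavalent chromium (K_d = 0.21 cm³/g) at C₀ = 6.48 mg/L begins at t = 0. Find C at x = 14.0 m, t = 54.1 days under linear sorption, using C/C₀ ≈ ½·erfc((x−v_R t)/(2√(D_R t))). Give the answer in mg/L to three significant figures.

5.83 mg/L

Retardation factor R = 1 + ρ_b·K_d/n = 1 + 1.72 × 0.21/0.23 = 2.570.
Sorption retards both mechanisms: v_R = v/R = 0.2918 m/day, D_R = D/R = 0.01790 m²/day.
v_R·t = 0.2918 × 54.1 = 15.78638 m; 2√(D_R t) = 1.968 m; argument = (14.0 − 15.78638)/1.968 = -0.9077.
C = C₀ × ½·erfc(-0.9077) = 6.48 × 0.9004 = 5.83 mg/L.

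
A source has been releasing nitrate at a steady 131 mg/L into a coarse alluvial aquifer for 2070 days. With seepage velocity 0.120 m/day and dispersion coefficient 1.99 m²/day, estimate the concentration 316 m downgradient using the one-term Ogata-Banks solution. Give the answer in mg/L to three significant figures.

29.9 mg/L

For a continuous step input, C/C₀ ≈ ½·erfc((x−vt)/(2√(Dt))).
vt = 0.120 × 2070 = 248.4 m and 2√(Dt) = 2√(1.99 × 2070) = 128.4 m.
Argument (x−vt)/(2√(Dt)) = (316 − 248.4)/128.4 = 0.5265; ½·erfc(0.5265) = 0.2283.
C = 131 × 0.2283 = 29.9 mg/L.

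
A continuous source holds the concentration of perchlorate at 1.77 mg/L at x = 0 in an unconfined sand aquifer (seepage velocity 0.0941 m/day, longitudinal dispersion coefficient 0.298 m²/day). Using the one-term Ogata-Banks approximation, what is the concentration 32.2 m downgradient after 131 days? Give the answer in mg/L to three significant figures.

0.0217 mg/L

For a continuous step input, C/C₀ ≈ ½·erfc((x−vt)/(2√(Dt))).
vt = 0.0941 × 131 = 12.3271 m and 2√(Dt) = 2√(0.298 × 131) = 12.50 m.
Argument (x−vt)/(2√(Dt)) = (32.2 − 12.3271)/12.50 = 1.590; ½·erfc(1.590) = 0.01227.
C = 1.77 × 0.01227 = 0.0217 mg/L.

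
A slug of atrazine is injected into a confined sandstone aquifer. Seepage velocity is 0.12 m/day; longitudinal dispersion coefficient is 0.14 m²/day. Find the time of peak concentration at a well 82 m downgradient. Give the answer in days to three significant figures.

For the 1D instantaneous-source solution, setting ∂C/∂t = 0 at fixed x gives v²t² + 2Dt − x² = 0, so t = (√(D² + v²x²) − D)/v².
√(D² + v²x²) = √(0.14² + 0.12² × 82²) = 9.841; v² = 0.0144.
t = (9.841 − 0.14)/0.0144 = 674 days (vs. the pure-advection estimate x/v = 683 d).

674 days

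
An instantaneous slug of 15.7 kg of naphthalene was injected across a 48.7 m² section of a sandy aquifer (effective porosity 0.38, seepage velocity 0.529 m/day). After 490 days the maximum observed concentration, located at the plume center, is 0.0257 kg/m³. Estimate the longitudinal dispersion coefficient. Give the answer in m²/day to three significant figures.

0.177 m²/day

At the plume center C_max = M/(n_e·A·√(4πDt)), so D = M²/(4πt·(n_e·A·C_max)²).
n_e·A·C_max = 0.38 × 48.7 × 0.0257 = 0.4756 kg/m.
D = 15.7²/(4π × 490 × 0.4756²) = 0.177 m²/day.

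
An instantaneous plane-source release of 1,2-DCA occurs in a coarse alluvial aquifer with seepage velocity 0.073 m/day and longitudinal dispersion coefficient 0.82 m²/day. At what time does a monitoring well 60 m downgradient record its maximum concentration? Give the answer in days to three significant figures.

For the 1D instantaneous-source solution, setting ∂C/∂t = 0 at fixed x gives v²t² + 2Dt − x² = 0, so t = (√(D² + v²x²) − D)/v².
√(D² + v²x²) = √(0.82² + 0.073² × 60²) = 4.456; v² = 0.005329.
t = (4.456 − 0.82)/0.005329 = 682 days (vs. the pure-advection estimate x/v = 822 d).

682 days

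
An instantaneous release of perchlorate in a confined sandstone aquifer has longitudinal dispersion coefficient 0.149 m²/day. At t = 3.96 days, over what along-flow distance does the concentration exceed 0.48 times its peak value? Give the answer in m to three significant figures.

2.63 m

The plume is Gaussian with σ = √(2Dt) = √(2 × 0.149 × 3.96) = 1.086 m.
C/C_peak = exp(−Δx²/(2σ²)) = 0.48 ⇒ Δx = σ·√(−2 ln 0.48) = 1.086 × 1.212 = 1.316 m.
Width = 2Δx = 2.63 m.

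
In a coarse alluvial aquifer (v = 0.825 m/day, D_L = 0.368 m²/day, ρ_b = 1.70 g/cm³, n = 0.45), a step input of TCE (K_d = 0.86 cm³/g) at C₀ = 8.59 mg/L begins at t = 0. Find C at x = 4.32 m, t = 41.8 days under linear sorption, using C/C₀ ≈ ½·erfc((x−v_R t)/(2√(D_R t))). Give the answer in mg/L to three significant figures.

Retardation factor R = 1 + ρ_b·K_d/n = 1 + 1.70 × 0.86/0.45 = 4.249.
Sorption retards both mechanisms: v_R = v/R = 0.1942 m/day, D_R = D/R = 0.08661 m²/day.
v_R·t = 0.1942 × 41.8 = 8.11756 m; 2√(D_R t) = 3.805 m; argument = (4.32 − 8.11756)/3.805 = -0.9980.
C = C₀ × ½·erfc(-0.9980) = 8.59 × 0.9209 = 7.91 mg/L.

7.91 mg/L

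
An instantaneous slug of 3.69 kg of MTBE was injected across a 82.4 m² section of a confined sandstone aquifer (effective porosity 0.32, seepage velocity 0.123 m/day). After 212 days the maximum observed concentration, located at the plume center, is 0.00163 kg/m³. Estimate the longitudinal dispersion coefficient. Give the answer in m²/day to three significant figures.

At the plume center C_max = M/(n_e·A·√(4πDt)), so D = M²/(4πt·(n_e·A·C_max)²).
n_e·A·C_max = 0.32 × 82.4 × 0.00163 = 0.04298 kg/m.
D = 3.69²/(4π × 212 × 0.04298²) = 2.77 m²/day.

2.77 m²/day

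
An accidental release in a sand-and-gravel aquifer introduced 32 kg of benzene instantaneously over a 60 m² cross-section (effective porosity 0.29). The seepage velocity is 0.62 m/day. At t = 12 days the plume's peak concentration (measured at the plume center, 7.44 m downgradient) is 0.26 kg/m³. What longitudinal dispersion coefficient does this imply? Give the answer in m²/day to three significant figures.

At the plume center C_max = M/(n_e·A·√(4πDt)), so D = M²/(4πt·(n_e·A·C_max)²).
n_e·A·C_max = 0.29 × 60 × 0.26 = 4.524 kg/m.
D = 32²/(4π × 12 × 4.524²) = 0.332 m²/day.

0.332 m²/day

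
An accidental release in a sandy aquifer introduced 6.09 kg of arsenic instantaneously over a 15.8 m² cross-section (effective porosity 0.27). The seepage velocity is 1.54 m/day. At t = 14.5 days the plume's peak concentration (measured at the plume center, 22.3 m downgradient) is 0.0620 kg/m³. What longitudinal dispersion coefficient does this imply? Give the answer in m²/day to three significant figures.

At the plume center C_max = M/(n_e·A·√(4πDt)), so D = M²/(4πt·(n_e·A·C_max)²).
n_e·A·C_max = 0.27 × 15.8 × 0.0620 = 0.2645 kg/m.
D = 6.09²/(4π × 14.5 × 0.2645²) = 2.91 m²/day.

2.91 m²/day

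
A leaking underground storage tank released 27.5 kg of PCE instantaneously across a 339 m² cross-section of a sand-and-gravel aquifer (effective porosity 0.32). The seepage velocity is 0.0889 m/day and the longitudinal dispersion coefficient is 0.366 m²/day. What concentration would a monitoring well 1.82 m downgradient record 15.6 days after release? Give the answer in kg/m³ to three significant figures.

0.0297 kg/m³

For an instantaneous plane source, C(x,t) = M/(n_e·A·√(4πDt)) · exp(−(x−vt)²/(4Dt)), with n_e·A the pore (flow) area.
Plume center vt = 0.0889 × 15.6 = 1.38684 m, so the well at 1.82 m is 0.43316 m downgradient of the peak.
√(4πDt) = 8.470 m, giving peak height M/(n_e·A·√(4πDt)) = 27.5/(0.32 × 339 × 8.470) = 0.02993 kg/m³.
(x−vt)²/(4Dt) = (0.43316)²/(4 × 0.366 × 15.6) = 0.008215; exp(−0.008215) = 0.9918.
C = 0.02993 × 0.9918 = 0.0297 kg/m³.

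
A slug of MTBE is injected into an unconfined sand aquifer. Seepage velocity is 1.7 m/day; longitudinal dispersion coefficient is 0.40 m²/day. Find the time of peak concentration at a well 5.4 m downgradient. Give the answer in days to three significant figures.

For the 1D instantaneous-source solution, setting ∂C/∂t = 0 at fixed x gives v²t² + 2Dt − x² = 0, so t = (√(D² + v²x²) − D)/v².
√(D² + v²x²) = √(0.40² + 1.7² × 5.4²) = 9.189; v² = 2.89.
t = (9.189 − 0.40)/2.89 = 3.04 days (vs. the pure-advection estimate x/v = 3.18 d).

3.04 days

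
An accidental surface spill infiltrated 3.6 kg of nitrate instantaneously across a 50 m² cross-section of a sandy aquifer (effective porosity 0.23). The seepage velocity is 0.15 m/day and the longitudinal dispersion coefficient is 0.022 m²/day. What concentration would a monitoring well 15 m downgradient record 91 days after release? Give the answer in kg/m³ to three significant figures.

For an instantaneous plane source, C(x,t) = M/(n_e·A·√(4πDt)) · exp(−(x−vt)²/(4Dt)), with n_e·A the pore (flow) area.
Plume center vt = 0.15 × 91 = 13.65 m, so the well at 15 m is 1.35 m downgradient of the peak.
√(4πDt) = 5.016 m, giving peak height M/(n_e·A·√(4πDt)) = 3.6/(0.23 × 50 × 5.016) = 0.06241 kg/m³.
(x−vt)²/(4Dt) = (1.35)²/(4 × 0.022 × 91) = 0.2276; exp(−0.2276) = 0.7964.
C = 0.06241 × 0.7964 = 0.0497 kg/m³.

0.0497 kg/m³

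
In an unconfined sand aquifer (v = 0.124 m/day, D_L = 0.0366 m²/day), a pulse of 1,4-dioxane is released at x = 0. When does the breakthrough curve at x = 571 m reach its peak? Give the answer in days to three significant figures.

4600 days

For the 1D instantaneous-source solution, setting ∂C/∂t = 0 at fixed x gives v²t² + 2Dt − x² = 0, so t = (√(D² + v²x²) − D)/v².
√(D² + v²x²) = √(0.0366² + 0.124² × 571²) = 70.80; v² = 0.015376.
t = (70.80 − 0.0366)/0.015376 = 4600 days (vs. the pure-advection estimate x/v = 4600 d).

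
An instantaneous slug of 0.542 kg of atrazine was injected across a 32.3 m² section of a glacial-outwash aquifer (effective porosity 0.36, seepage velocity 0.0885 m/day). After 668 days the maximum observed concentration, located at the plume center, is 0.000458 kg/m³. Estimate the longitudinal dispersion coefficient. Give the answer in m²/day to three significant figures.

At the plume center C_max = M/(n_e·A·√(4πDt)), so D = M²/(4πt·(n_e·A·C_max)²).
n_e·A·C_max = 0.36 × 32.3 × 0.000458 = 0.005326 kg/m.
D = 0.542²/(4π × 668 × 0.005326²) = 1.23 m²/day.

1.23 m²/day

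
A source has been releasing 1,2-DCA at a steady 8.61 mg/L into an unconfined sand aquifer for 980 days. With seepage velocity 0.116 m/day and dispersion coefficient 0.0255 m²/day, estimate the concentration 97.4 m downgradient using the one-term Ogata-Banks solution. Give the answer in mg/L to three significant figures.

8.52 mg/L

For a continuous step input, C/C₀ ≈ ½·erfc((x−vt)/(2√(Dt))).
vt = 0.116 × 980 = 113.68 m and 2√(Dt) = 2√(0.0255 × 980) = 9.998 m.
Argument (x−vt)/(2√(Dt)) = (97.4 − 113.68)/9.998 = -1.628; ½·erfc(-1.628) = 0.9893.
C = 8.61 × 0.9893 = 8.52 mg/L.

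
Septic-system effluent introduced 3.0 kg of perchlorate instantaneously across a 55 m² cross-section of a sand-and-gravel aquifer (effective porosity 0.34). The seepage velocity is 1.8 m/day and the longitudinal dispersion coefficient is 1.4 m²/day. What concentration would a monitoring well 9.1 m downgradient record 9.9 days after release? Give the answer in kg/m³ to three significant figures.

For an instantaneous plane source, C(x,t) = M/(n_e·A·√(4πDt)) · exp(−(x−vt)²/(4Dt)), with n_e·A the pore (flow) area.
Plume center vt = 1.8 × 9.9 = 17.82 m, so the well at 9.1 m is 8.72 m upgradient of the peak.
√(4πDt) = 13.20 m, giving peak height M/(n_e·A·√(4πDt)) = 3.0/(0.34 × 55 × 13.20) = 0.01215 kg/m³.
(x−vt)²/(4Dt) = (-8.72)²/(4 × 1.4 × 9.9) = 1.372; exp(−1.372) = 0.2536.
C = 0.01215 × 0.2536 = 0.00308 kg/m³.

0.00308 kg/m³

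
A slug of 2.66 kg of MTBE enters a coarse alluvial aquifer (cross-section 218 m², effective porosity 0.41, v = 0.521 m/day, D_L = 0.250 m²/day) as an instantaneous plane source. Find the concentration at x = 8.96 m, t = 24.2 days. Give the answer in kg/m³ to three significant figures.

0.00197 kg/m³

For an instantaneous plane source, C(x,t) = M/(n_e·A·√(4πDt)) · exp(−(x−vt)²/(4Dt)), with n_e·A the pore (flow) area.
Plume center vt = 0.521 × 24.2 = 12.6082 m, so the well at 8.96 m is 3.6482 m upgradient of the peak.
√(4πDt) = 8.719 m, giving peak height M/(n_e·A·√(4πDt)) = 2.66/(0.41 × 218 × 8.719) = 0.003413 kg/m³.
(x−vt)²/(4Dt) = (-3.6482)²/(4 × 0.250 × 24.2) = 0.5500; exp(−0.5500) = 0.5769.
C = 0.003413 × 0.5769 = 0.00197 kg/m³.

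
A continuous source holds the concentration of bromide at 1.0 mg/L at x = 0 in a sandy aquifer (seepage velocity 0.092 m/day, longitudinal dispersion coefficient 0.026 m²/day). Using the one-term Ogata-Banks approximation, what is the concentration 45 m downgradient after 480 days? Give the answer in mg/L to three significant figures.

0.433 mg/L

For a continuous step input, C/C₀ ≈ ½·erfc((x−vt)/(2√(Dt))).
vt = 0.092 × 480 = 44.16 m and 2√(Dt) = 2√(0.026 × 480) = 7.065 m.
Argument (x−vt)/(2√(Dt)) = (45 − 44.16)/7.065 = 0.1189; ½·erfc(0.1189) = 0.4332.
C = 1.0 × 0.4332 = 0.433 mg/L.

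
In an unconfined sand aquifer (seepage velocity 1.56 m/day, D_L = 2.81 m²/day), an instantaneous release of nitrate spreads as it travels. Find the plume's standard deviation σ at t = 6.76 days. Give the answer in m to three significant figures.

Dispersive spreading gives a Gaussian with σ² = 2Dt; advection only shifts the center.
σ = √(2 × 2.81 × 6.76) = 6.16 m.

6.16 m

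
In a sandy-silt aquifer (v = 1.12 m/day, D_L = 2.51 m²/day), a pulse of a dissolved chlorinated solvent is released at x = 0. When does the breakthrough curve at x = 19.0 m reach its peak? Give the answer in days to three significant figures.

15.1 days

For the 1D instantaneous-source solution, setting ∂C/∂t = 0 at fixed x gives v²t² + 2Dt − x² = 0, so t = (√(D² + v²x²) − D)/v².
√(D² + v²x²) = √(2.51² + 1.12² × 19.0²) = 21.43; v² = 1.2544.
t = (21.43 − 2.51)/1.2544 = 15.1 days (vs. the pure-advection estimate x/v = 17.0 d).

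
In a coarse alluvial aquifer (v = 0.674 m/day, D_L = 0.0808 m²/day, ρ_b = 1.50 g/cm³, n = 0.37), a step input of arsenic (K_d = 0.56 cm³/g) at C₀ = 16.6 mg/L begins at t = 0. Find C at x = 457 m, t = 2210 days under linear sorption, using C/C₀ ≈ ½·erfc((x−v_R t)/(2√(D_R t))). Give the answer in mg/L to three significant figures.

7.34 mg/L

Retardation factor R = 1 + ρ_b·K_d/n = 1 + 1.50 × 0.56/0.37 = 3.270.
Sorption retards both mechanisms: v_R = v/R = 0.2061 m/day, D_R = D/R = 0.02471 m²/day.
v_R·t = 0.2061 × 2210 = 455.481 m; 2√(D_R t) = 14.78 m; argument = (457 − 455.481)/14.78 = 0.1028.
C = C₀ × ½·erfc(0.1028) = 16.6 × 0.4422 = 7.34 mg/L.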